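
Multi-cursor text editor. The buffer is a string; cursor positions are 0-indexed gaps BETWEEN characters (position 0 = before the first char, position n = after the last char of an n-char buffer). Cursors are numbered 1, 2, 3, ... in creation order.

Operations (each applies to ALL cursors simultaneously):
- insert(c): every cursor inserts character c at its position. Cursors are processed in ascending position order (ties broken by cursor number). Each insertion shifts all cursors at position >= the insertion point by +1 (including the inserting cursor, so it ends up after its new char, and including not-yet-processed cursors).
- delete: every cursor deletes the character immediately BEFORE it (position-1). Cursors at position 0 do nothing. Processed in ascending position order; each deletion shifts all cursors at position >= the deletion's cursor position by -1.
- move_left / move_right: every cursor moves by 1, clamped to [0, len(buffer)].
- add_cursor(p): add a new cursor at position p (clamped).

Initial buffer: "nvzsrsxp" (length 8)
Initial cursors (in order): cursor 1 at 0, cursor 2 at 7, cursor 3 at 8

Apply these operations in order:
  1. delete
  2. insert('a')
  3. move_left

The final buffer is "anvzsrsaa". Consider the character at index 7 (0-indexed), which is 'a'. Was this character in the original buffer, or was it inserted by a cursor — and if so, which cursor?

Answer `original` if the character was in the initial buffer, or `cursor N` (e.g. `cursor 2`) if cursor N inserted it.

After op 1 (delete): buffer="nvzsrs" (len 6), cursors c1@0 c2@6 c3@6, authorship ......
After op 2 (insert('a')): buffer="anvzsrsaa" (len 9), cursors c1@1 c2@9 c3@9, authorship 1......23
After op 3 (move_left): buffer="anvzsrsaa" (len 9), cursors c1@0 c2@8 c3@8, authorship 1......23
Authorship (.=original, N=cursor N): 1 . . . . . . 2 3
Index 7: author = 2

Answer: cursor 2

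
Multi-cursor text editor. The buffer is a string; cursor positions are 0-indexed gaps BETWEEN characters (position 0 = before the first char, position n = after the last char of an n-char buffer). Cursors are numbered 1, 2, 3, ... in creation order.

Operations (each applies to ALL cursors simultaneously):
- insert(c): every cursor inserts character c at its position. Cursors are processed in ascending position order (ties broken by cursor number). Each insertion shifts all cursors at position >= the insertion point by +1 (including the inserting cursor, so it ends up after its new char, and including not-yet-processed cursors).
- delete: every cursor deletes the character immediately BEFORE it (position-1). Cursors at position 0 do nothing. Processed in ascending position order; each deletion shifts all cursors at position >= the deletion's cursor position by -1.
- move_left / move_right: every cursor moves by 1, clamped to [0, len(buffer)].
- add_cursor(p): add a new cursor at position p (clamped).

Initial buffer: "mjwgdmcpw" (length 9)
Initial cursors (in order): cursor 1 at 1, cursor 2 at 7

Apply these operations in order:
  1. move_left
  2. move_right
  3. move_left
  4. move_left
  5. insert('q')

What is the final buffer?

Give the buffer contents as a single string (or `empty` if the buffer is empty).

Answer: qmjwgdqmcpw

Derivation:
After op 1 (move_left): buffer="mjwgdmcpw" (len 9), cursors c1@0 c2@6, authorship .........
After op 2 (move_right): buffer="mjwgdmcpw" (len 9), cursors c1@1 c2@7, authorship .........
After op 3 (move_left): buffer="mjwgdmcpw" (len 9), cursors c1@0 c2@6, authorship .........
After op 4 (move_left): buffer="mjwgdmcpw" (len 9), cursors c1@0 c2@5, authorship .........
After op 5 (insert('q')): buffer="qmjwgdqmcpw" (len 11), cursors c1@1 c2@7, authorship 1.....2....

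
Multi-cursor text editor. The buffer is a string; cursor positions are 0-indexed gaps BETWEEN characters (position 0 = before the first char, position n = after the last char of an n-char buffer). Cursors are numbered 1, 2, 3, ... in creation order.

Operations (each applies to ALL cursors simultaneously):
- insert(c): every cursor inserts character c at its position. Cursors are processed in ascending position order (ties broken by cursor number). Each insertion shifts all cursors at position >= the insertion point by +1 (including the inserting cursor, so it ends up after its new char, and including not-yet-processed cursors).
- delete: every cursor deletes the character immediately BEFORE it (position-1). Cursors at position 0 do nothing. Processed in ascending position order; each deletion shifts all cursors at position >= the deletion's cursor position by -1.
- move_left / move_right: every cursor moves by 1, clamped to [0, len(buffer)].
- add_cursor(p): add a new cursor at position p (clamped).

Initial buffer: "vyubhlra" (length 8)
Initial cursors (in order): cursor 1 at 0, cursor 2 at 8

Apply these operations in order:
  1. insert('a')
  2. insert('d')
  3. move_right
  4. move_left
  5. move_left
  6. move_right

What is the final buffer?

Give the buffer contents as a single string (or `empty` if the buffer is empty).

After op 1 (insert('a')): buffer="avyubhlraa" (len 10), cursors c1@1 c2@10, authorship 1........2
After op 2 (insert('d')): buffer="advyubhlraad" (len 12), cursors c1@2 c2@12, authorship 11........22
After op 3 (move_right): buffer="advyubhlraad" (len 12), cursors c1@3 c2@12, authorship 11........22
After op 4 (move_left): buffer="advyubhlraad" (len 12), cursors c1@2 c2@11, authorship 11........22
After op 5 (move_left): buffer="advyubhlraad" (len 12), cursors c1@1 c2@10, authorship 11........22
After op 6 (move_right): buffer="advyubhlraad" (len 12), cursors c1@2 c2@11, authorship 11........22

Answer: advyubhlraad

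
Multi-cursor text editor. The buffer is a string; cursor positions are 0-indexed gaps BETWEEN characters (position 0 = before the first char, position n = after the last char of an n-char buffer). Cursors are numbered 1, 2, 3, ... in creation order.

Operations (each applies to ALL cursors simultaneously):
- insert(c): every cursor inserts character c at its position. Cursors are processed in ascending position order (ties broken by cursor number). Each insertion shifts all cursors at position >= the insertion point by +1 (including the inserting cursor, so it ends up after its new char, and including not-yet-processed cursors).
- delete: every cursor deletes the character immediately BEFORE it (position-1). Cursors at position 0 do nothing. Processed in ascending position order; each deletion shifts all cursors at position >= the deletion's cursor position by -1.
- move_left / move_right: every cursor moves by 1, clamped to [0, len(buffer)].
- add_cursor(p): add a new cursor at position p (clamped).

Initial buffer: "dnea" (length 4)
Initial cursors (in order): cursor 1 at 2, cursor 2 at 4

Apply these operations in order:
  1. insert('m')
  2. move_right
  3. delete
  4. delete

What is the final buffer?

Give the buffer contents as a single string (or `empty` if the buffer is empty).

Answer: dn

Derivation:
After op 1 (insert('m')): buffer="dnmeam" (len 6), cursors c1@3 c2@6, authorship ..1..2
After op 2 (move_right): buffer="dnmeam" (len 6), cursors c1@4 c2@6, authorship ..1..2
After op 3 (delete): buffer="dnma" (len 4), cursors c1@3 c2@4, authorship ..1.
After op 4 (delete): buffer="dn" (len 2), cursors c1@2 c2@2, authorship ..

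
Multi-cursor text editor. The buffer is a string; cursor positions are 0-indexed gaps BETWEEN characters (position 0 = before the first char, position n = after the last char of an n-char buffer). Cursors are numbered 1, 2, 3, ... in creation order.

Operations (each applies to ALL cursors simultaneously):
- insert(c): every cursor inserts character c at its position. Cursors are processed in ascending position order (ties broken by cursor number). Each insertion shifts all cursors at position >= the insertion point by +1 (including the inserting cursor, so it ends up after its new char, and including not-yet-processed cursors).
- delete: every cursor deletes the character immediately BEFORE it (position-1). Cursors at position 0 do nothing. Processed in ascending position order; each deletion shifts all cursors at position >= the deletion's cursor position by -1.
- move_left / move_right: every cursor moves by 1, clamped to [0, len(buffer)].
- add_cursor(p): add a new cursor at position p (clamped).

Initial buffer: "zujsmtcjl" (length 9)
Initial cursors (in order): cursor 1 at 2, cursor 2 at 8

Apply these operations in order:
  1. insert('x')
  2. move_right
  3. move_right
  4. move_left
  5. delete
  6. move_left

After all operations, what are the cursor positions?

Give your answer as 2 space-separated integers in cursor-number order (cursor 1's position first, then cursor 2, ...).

After op 1 (insert('x')): buffer="zuxjsmtcjxl" (len 11), cursors c1@3 c2@10, authorship ..1......2.
After op 2 (move_right): buffer="zuxjsmtcjxl" (len 11), cursors c1@4 c2@11, authorship ..1......2.
After op 3 (move_right): buffer="zuxjsmtcjxl" (len 11), cursors c1@5 c2@11, authorship ..1......2.
After op 4 (move_left): buffer="zuxjsmtcjxl" (len 11), cursors c1@4 c2@10, authorship ..1......2.
After op 5 (delete): buffer="zuxsmtcjl" (len 9), cursors c1@3 c2@8, authorship ..1......
After op 6 (move_left): buffer="zuxsmtcjl" (len 9), cursors c1@2 c2@7, authorship ..1......

Answer: 2 7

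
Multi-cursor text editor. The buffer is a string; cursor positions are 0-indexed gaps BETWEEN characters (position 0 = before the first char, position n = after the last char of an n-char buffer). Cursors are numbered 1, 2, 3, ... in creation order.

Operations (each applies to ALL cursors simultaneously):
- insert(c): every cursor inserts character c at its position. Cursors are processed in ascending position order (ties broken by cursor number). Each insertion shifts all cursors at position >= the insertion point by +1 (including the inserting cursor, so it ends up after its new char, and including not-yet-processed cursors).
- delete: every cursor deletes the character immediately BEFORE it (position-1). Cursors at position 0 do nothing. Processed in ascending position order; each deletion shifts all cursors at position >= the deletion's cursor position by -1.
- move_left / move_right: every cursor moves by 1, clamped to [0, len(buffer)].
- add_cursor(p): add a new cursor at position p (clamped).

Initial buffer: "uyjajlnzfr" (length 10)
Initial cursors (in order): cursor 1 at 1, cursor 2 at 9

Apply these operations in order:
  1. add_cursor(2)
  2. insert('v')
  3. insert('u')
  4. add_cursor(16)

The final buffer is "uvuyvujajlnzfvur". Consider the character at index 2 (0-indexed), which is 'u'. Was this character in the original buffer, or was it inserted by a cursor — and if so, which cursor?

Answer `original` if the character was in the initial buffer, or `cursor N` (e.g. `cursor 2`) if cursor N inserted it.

Answer: cursor 1

Derivation:
After op 1 (add_cursor(2)): buffer="uyjajlnzfr" (len 10), cursors c1@1 c3@2 c2@9, authorship ..........
After op 2 (insert('v')): buffer="uvyvjajlnzfvr" (len 13), cursors c1@2 c3@4 c2@12, authorship .1.3.......2.
After op 3 (insert('u')): buffer="uvuyvujajlnzfvur" (len 16), cursors c1@3 c3@6 c2@15, authorship .11.33.......22.
After op 4 (add_cursor(16)): buffer="uvuyvujajlnzfvur" (len 16), cursors c1@3 c3@6 c2@15 c4@16, authorship .11.33.......22.
Authorship (.=original, N=cursor N): . 1 1 . 3 3 . . . . . . . 2 2 .
Index 2: author = 1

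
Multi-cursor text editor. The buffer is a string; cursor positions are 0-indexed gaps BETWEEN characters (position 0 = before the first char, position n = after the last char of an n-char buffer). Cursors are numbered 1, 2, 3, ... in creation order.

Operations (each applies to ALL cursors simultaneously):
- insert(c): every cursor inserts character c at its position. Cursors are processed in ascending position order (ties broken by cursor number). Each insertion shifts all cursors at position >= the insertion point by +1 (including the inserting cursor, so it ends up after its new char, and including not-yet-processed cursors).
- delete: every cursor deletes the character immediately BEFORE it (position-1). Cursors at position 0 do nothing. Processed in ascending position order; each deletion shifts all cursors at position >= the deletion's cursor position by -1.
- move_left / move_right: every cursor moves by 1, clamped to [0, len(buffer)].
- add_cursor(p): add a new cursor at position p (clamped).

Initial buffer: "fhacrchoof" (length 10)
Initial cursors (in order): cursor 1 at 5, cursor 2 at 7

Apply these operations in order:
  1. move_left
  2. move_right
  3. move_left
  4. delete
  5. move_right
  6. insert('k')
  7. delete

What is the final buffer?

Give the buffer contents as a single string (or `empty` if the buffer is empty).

After op 1 (move_left): buffer="fhacrchoof" (len 10), cursors c1@4 c2@6, authorship ..........
After op 2 (move_right): buffer="fhacrchoof" (len 10), cursors c1@5 c2@7, authorship ..........
After op 3 (move_left): buffer="fhacrchoof" (len 10), cursors c1@4 c2@6, authorship ..........
After op 4 (delete): buffer="fharhoof" (len 8), cursors c1@3 c2@4, authorship ........
After op 5 (move_right): buffer="fharhoof" (len 8), cursors c1@4 c2@5, authorship ........
After op 6 (insert('k')): buffer="fharkhkoof" (len 10), cursors c1@5 c2@7, authorship ....1.2...
After op 7 (delete): buffer="fharhoof" (len 8), cursors c1@4 c2@5, authorship ........

Answer: fharhoof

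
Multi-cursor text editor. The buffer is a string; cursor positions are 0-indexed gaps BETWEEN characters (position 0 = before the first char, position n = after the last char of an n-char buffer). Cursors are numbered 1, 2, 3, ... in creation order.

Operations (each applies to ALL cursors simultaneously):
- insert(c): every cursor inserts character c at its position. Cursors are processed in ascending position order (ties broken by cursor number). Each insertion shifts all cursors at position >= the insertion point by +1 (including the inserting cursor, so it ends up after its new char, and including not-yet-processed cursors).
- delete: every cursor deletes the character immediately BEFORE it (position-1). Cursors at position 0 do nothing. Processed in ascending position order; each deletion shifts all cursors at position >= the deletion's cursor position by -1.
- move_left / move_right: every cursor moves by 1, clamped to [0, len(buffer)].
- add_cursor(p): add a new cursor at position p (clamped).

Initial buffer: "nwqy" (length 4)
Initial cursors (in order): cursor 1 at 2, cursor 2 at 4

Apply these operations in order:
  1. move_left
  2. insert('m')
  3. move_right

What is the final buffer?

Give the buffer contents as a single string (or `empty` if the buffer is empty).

After op 1 (move_left): buffer="nwqy" (len 4), cursors c1@1 c2@3, authorship ....
After op 2 (insert('m')): buffer="nmwqmy" (len 6), cursors c1@2 c2@5, authorship .1..2.
After op 3 (move_right): buffer="nmwqmy" (len 6), cursors c1@3 c2@6, authorship .1..2.

Answer: nmwqmy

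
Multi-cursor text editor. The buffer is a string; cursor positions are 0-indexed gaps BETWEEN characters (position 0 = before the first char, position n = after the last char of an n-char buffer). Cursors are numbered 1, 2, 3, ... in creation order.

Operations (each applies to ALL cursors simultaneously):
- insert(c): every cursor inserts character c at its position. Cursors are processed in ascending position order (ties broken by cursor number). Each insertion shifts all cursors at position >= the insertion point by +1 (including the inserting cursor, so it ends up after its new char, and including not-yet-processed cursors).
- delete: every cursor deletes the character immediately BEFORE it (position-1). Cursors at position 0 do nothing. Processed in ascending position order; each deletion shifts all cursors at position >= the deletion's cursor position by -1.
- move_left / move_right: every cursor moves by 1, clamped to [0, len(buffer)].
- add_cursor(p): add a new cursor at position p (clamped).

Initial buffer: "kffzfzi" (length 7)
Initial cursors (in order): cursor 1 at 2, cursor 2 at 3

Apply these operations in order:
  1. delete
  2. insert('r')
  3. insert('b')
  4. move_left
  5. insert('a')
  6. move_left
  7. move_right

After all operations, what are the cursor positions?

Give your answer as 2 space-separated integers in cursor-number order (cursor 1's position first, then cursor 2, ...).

Answer: 6 6

Derivation:
After op 1 (delete): buffer="kzfzi" (len 5), cursors c1@1 c2@1, authorship .....
After op 2 (insert('r')): buffer="krrzfzi" (len 7), cursors c1@3 c2@3, authorship .12....
After op 3 (insert('b')): buffer="krrbbzfzi" (len 9), cursors c1@5 c2@5, authorship .1212....
After op 4 (move_left): buffer="krrbbzfzi" (len 9), cursors c1@4 c2@4, authorship .1212....
After op 5 (insert('a')): buffer="krrbaabzfzi" (len 11), cursors c1@6 c2@6, authorship .121122....
After op 6 (move_left): buffer="krrbaabzfzi" (len 11), cursors c1@5 c2@5, authorship .121122....
After op 7 (move_right): buffer="krrbaabzfzi" (len 11), cursors c1@6 c2@6, authorship .121122....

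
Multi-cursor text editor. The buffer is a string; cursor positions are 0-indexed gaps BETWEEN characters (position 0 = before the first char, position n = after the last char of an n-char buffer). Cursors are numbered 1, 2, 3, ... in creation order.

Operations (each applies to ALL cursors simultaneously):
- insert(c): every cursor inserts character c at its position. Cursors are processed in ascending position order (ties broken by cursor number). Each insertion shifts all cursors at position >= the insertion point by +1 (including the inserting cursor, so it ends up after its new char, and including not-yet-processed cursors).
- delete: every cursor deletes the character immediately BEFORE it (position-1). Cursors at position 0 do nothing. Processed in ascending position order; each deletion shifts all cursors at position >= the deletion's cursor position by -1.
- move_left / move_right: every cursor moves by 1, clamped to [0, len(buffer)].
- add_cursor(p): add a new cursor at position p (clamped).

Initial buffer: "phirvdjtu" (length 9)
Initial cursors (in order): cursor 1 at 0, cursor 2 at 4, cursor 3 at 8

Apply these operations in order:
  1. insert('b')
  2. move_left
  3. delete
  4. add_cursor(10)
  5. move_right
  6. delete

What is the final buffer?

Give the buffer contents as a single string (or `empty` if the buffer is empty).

After op 1 (insert('b')): buffer="bphirbvdjtbu" (len 12), cursors c1@1 c2@6 c3@11, authorship 1....2....3.
After op 2 (move_left): buffer="bphirbvdjtbu" (len 12), cursors c1@0 c2@5 c3@10, authorship 1....2....3.
After op 3 (delete): buffer="bphibvdjbu" (len 10), cursors c1@0 c2@4 c3@8, authorship 1...2...3.
After op 4 (add_cursor(10)): buffer="bphibvdjbu" (len 10), cursors c1@0 c2@4 c3@8 c4@10, authorship 1...2...3.
After op 5 (move_right): buffer="bphibvdjbu" (len 10), cursors c1@1 c2@5 c3@9 c4@10, authorship 1...2...3.
After op 6 (delete): buffer="phivdj" (len 6), cursors c1@0 c2@3 c3@6 c4@6, authorship ......

Answer: phivdj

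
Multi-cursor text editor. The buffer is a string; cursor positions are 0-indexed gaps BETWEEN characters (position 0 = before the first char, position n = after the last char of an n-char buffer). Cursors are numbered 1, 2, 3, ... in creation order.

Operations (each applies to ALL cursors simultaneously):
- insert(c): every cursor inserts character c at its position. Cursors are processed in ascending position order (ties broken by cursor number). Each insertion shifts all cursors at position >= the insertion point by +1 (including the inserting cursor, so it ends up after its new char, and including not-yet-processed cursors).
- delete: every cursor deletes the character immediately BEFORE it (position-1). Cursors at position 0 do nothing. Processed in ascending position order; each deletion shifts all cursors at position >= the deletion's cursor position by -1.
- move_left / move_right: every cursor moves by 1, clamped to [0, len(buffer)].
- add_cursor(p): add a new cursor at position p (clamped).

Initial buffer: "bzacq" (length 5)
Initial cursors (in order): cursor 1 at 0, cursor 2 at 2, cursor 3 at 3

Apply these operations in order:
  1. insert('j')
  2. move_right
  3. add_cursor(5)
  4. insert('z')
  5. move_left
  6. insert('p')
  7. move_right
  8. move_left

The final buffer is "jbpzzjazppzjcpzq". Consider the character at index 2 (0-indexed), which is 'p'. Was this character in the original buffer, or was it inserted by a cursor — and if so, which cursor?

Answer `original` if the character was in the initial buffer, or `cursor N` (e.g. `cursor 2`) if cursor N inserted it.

After op 1 (insert('j')): buffer="jbzjajcq" (len 8), cursors c1@1 c2@4 c3@6, authorship 1..2.3..
After op 2 (move_right): buffer="jbzjajcq" (len 8), cursors c1@2 c2@5 c3@7, authorship 1..2.3..
After op 3 (add_cursor(5)): buffer="jbzjajcq" (len 8), cursors c1@2 c2@5 c4@5 c3@7, authorship 1..2.3..
After op 4 (insert('z')): buffer="jbzzjazzjczq" (len 12), cursors c1@3 c2@8 c4@8 c3@11, authorship 1.1.2.243.3.
After op 5 (move_left): buffer="jbzzjazzjczq" (len 12), cursors c1@2 c2@7 c4@7 c3@10, authorship 1.1.2.243.3.
After op 6 (insert('p')): buffer="jbpzzjazppzjcpzq" (len 16), cursors c1@3 c2@10 c4@10 c3@14, authorship 1.11.2.22443.33.
After op 7 (move_right): buffer="jbpzzjazppzjcpzq" (len 16), cursors c1@4 c2@11 c4@11 c3@15, authorship 1.11.2.22443.33.
After op 8 (move_left): buffer="jbpzzjazppzjcpzq" (len 16), cursors c1@3 c2@10 c4@10 c3@14, authorship 1.11.2.22443.33.
Authorship (.=original, N=cursor N): 1 . 1 1 . 2 . 2 2 4 4 3 . 3 3 .
Index 2: author = 1

Answer: cursor 1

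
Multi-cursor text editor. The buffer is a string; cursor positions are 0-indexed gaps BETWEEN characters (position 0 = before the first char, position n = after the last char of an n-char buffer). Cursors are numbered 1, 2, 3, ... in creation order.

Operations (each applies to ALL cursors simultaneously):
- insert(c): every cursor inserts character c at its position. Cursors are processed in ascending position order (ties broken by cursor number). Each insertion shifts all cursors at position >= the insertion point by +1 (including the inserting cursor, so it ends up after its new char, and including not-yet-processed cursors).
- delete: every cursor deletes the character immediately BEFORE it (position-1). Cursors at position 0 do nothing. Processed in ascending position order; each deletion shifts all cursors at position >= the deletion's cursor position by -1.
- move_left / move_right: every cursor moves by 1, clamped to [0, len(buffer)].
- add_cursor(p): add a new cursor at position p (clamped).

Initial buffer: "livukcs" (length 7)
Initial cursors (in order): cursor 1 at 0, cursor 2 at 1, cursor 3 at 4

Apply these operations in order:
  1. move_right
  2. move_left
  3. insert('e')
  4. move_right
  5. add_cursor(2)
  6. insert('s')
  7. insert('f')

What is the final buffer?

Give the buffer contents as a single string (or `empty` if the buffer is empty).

After op 1 (move_right): buffer="livukcs" (len 7), cursors c1@1 c2@2 c3@5, authorship .......
After op 2 (move_left): buffer="livukcs" (len 7), cursors c1@0 c2@1 c3@4, authorship .......
After op 3 (insert('e')): buffer="eleivuekcs" (len 10), cursors c1@1 c2@3 c3@7, authorship 1.2...3...
After op 4 (move_right): buffer="eleivuekcs" (len 10), cursors c1@2 c2@4 c3@8, authorship 1.2...3...
After op 5 (add_cursor(2)): buffer="eleivuekcs" (len 10), cursors c1@2 c4@2 c2@4 c3@8, authorship 1.2...3...
After op 6 (insert('s')): buffer="elsseisvuekscs" (len 14), cursors c1@4 c4@4 c2@7 c3@12, authorship 1.142.2..3.3..
After op 7 (insert('f')): buffer="elssffeisfvueksfcs" (len 18), cursors c1@6 c4@6 c2@10 c3@16, authorship 1.14142.22..3.33..

Answer: elssffeisfvueksfcs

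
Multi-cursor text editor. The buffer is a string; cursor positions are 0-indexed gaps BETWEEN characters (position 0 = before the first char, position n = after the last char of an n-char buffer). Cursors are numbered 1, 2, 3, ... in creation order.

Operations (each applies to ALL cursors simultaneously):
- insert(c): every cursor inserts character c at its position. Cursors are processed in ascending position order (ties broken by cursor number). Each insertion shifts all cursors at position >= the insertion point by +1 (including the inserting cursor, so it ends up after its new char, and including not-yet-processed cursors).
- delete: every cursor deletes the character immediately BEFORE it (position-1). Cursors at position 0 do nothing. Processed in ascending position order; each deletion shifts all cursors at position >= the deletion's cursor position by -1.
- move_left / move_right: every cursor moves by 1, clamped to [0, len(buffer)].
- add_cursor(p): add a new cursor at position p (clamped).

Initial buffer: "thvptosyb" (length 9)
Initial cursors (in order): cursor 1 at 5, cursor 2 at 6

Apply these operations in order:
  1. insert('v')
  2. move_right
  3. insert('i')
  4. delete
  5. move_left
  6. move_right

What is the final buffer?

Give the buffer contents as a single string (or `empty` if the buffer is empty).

After op 1 (insert('v')): buffer="thvptvovsyb" (len 11), cursors c1@6 c2@8, authorship .....1.2...
After op 2 (move_right): buffer="thvptvovsyb" (len 11), cursors c1@7 c2@9, authorship .....1.2...
After op 3 (insert('i')): buffer="thvptvoivsiyb" (len 13), cursors c1@8 c2@11, authorship .....1.12.2..
After op 4 (delete): buffer="thvptvovsyb" (len 11), cursors c1@7 c2@9, authorship .....1.2...
After op 5 (move_left): buffer="thvptvovsyb" (len 11), cursors c1@6 c2@8, authorship .....1.2...
After op 6 (move_right): buffer="thvptvovsyb" (len 11), cursors c1@7 c2@9, authorship .....1.2...

Answer: thvptvovsyb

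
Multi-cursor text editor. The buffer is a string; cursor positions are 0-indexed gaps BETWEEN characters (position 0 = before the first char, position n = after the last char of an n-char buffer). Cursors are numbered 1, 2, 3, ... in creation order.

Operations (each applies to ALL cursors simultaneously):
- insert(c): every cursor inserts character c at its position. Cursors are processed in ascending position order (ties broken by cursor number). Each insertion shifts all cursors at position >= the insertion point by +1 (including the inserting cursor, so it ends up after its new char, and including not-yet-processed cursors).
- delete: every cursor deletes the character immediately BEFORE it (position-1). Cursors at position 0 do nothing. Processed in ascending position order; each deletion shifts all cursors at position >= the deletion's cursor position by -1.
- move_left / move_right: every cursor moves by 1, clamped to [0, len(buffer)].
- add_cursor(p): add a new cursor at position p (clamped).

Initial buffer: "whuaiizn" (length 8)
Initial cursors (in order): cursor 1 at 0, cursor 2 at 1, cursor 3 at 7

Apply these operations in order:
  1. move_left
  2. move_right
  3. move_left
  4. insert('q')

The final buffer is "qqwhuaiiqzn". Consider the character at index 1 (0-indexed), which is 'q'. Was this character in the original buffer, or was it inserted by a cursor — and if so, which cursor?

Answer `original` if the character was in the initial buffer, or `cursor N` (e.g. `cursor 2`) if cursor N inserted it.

Answer: cursor 2

Derivation:
After op 1 (move_left): buffer="whuaiizn" (len 8), cursors c1@0 c2@0 c3@6, authorship ........
After op 2 (move_right): buffer="whuaiizn" (len 8), cursors c1@1 c2@1 c3@7, authorship ........
After op 3 (move_left): buffer="whuaiizn" (len 8), cursors c1@0 c2@0 c3@6, authorship ........
After op 4 (insert('q')): buffer="qqwhuaiiqzn" (len 11), cursors c1@2 c2@2 c3@9, authorship 12......3..
Authorship (.=original, N=cursor N): 1 2 . . . . . . 3 . .
Index 1: author = 2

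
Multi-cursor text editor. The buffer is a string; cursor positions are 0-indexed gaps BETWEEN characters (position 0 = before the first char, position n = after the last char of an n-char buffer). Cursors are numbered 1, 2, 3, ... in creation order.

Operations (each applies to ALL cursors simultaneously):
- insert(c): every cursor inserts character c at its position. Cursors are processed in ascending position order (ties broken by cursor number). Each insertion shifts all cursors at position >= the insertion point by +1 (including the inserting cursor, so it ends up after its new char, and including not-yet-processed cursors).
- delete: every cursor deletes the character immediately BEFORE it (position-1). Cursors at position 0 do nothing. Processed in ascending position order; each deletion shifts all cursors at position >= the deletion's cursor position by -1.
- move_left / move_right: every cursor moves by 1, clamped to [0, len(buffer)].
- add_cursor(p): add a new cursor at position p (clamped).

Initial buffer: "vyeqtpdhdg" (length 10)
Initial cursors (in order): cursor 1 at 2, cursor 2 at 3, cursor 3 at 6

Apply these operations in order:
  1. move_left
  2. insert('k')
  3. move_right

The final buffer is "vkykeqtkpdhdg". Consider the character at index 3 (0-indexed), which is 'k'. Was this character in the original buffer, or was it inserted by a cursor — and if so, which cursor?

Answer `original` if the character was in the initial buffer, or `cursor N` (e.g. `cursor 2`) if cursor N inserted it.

After op 1 (move_left): buffer="vyeqtpdhdg" (len 10), cursors c1@1 c2@2 c3@5, authorship ..........
After op 2 (insert('k')): buffer="vkykeqtkpdhdg" (len 13), cursors c1@2 c2@4 c3@8, authorship .1.2...3.....
After op 3 (move_right): buffer="vkykeqtkpdhdg" (len 13), cursors c1@3 c2@5 c3@9, authorship .1.2...3.....
Authorship (.=original, N=cursor N): . 1 . 2 . . . 3 . . . . .
Index 3: author = 2

Answer: cursor 2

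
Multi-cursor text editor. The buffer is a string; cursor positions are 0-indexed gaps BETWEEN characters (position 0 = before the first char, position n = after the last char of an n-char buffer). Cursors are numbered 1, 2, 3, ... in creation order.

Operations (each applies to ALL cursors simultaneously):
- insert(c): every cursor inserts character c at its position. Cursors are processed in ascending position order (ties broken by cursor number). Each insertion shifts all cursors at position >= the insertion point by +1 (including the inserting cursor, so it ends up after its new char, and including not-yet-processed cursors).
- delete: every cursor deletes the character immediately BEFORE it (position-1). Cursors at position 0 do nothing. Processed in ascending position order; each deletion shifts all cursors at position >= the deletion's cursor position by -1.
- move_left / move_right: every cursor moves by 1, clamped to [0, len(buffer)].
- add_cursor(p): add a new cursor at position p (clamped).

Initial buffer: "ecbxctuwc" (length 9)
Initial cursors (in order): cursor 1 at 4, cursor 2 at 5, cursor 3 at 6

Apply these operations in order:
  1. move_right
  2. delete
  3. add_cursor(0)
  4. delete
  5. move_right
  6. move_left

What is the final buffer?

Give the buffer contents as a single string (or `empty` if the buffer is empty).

After op 1 (move_right): buffer="ecbxctuwc" (len 9), cursors c1@5 c2@6 c3@7, authorship .........
After op 2 (delete): buffer="ecbxwc" (len 6), cursors c1@4 c2@4 c3@4, authorship ......
After op 3 (add_cursor(0)): buffer="ecbxwc" (len 6), cursors c4@0 c1@4 c2@4 c3@4, authorship ......
After op 4 (delete): buffer="ewc" (len 3), cursors c4@0 c1@1 c2@1 c3@1, authorship ...
After op 5 (move_right): buffer="ewc" (len 3), cursors c4@1 c1@2 c2@2 c3@2, authorship ...
After op 6 (move_left): buffer="ewc" (len 3), cursors c4@0 c1@1 c2@1 c3@1, authorship ...

Answer: ewc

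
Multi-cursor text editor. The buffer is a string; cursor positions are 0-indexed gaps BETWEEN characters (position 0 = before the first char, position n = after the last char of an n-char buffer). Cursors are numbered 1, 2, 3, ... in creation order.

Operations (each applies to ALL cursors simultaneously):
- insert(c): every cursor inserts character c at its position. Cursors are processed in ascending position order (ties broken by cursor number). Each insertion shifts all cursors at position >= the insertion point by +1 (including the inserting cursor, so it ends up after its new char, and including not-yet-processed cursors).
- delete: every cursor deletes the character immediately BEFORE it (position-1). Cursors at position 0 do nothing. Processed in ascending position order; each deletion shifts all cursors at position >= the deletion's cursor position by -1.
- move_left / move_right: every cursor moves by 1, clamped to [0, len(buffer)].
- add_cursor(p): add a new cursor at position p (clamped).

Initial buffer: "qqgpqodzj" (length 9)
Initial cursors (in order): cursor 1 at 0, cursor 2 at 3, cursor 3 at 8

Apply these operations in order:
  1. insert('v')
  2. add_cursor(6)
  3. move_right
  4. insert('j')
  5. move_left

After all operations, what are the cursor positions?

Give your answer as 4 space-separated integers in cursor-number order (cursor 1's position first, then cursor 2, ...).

After op 1 (insert('v')): buffer="vqqgvpqodzvj" (len 12), cursors c1@1 c2@5 c3@11, authorship 1...2.....3.
After op 2 (add_cursor(6)): buffer="vqqgvpqodzvj" (len 12), cursors c1@1 c2@5 c4@6 c3@11, authorship 1...2.....3.
After op 3 (move_right): buffer="vqqgvpqodzvj" (len 12), cursors c1@2 c2@6 c4@7 c3@12, authorship 1...2.....3.
After op 4 (insert('j')): buffer="vqjqgvpjqjodzvjj" (len 16), cursors c1@3 c2@8 c4@10 c3@16, authorship 1.1..2.2.4...3.3
After op 5 (move_left): buffer="vqjqgvpjqjodzvjj" (len 16), cursors c1@2 c2@7 c4@9 c3@15, authorship 1.1..2.2.4...3.3

Answer: 2 7 15 9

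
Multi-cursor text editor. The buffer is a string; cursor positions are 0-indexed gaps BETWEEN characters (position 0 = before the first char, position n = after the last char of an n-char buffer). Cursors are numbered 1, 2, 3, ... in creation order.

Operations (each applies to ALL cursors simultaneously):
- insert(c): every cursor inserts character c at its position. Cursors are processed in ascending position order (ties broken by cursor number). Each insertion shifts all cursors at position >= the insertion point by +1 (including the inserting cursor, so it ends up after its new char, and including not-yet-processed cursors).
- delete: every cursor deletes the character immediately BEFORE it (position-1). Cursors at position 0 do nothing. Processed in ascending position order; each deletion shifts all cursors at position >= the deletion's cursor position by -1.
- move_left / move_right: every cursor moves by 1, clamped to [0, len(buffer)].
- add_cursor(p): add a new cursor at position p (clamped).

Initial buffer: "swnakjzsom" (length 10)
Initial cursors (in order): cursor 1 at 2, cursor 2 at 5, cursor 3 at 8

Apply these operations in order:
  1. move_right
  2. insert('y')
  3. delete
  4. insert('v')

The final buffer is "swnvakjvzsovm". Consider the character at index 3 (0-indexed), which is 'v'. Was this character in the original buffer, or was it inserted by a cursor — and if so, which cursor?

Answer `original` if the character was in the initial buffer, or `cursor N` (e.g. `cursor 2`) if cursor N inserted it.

Answer: cursor 1

Derivation:
After op 1 (move_right): buffer="swnakjzsom" (len 10), cursors c1@3 c2@6 c3@9, authorship ..........
After op 2 (insert('y')): buffer="swnyakjyzsoym" (len 13), cursors c1@4 c2@8 c3@12, authorship ...1...2...3.
After op 3 (delete): buffer="swnakjzsom" (len 10), cursors c1@3 c2@6 c3@9, authorship ..........
After op 4 (insert('v')): buffer="swnvakjvzsovm" (len 13), cursors c1@4 c2@8 c3@12, authorship ...1...2...3.
Authorship (.=original, N=cursor N): . . . 1 . . . 2 . . . 3 .
Index 3: author = 1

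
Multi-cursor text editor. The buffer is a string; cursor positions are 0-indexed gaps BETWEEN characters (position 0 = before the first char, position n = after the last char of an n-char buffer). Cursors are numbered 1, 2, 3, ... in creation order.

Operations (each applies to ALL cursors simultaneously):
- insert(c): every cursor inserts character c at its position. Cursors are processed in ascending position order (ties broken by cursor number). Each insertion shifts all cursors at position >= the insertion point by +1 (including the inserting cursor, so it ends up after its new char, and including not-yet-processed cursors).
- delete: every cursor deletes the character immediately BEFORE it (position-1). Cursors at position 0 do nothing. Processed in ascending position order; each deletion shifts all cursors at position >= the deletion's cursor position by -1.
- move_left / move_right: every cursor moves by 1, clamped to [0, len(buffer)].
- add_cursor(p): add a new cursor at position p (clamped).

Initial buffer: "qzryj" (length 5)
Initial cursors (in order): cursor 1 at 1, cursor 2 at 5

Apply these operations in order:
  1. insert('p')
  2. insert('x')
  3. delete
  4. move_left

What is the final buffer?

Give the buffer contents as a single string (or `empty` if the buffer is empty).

After op 1 (insert('p')): buffer="qpzryjp" (len 7), cursors c1@2 c2@7, authorship .1....2
After op 2 (insert('x')): buffer="qpxzryjpx" (len 9), cursors c1@3 c2@9, authorship .11....22
After op 3 (delete): buffer="qpzryjp" (len 7), cursors c1@2 c2@7, authorship .1....2
After op 4 (move_left): buffer="qpzryjp" (len 7), cursors c1@1 c2@6, authorship .1....2

Answer: qpzryjp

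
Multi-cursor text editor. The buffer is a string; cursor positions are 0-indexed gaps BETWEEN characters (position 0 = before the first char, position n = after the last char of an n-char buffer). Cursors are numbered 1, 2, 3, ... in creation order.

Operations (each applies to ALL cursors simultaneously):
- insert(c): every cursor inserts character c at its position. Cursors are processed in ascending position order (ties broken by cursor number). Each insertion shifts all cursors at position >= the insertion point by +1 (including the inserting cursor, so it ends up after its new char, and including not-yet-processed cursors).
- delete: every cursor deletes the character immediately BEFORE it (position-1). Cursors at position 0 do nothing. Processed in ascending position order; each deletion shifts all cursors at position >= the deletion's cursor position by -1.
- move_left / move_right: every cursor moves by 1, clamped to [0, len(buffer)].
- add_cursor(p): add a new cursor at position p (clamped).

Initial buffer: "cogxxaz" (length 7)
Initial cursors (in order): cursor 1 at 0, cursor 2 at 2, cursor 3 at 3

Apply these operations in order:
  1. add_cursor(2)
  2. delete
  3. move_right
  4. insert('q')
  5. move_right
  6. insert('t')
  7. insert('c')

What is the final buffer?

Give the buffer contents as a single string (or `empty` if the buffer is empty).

After op 1 (add_cursor(2)): buffer="cogxxaz" (len 7), cursors c1@0 c2@2 c4@2 c3@3, authorship .......
After op 2 (delete): buffer="xxaz" (len 4), cursors c1@0 c2@0 c3@0 c4@0, authorship ....
After op 3 (move_right): buffer="xxaz" (len 4), cursors c1@1 c2@1 c3@1 c4@1, authorship ....
After op 4 (insert('q')): buffer="xqqqqxaz" (len 8), cursors c1@5 c2@5 c3@5 c4@5, authorship .1234...
After op 5 (move_right): buffer="xqqqqxaz" (len 8), cursors c1@6 c2@6 c3@6 c4@6, authorship .1234...
After op 6 (insert('t')): buffer="xqqqqxttttaz" (len 12), cursors c1@10 c2@10 c3@10 c4@10, authorship .1234.1234..
After op 7 (insert('c')): buffer="xqqqqxttttccccaz" (len 16), cursors c1@14 c2@14 c3@14 c4@14, authorship .1234.12341234..

Answer: xqqqqxttttccccaz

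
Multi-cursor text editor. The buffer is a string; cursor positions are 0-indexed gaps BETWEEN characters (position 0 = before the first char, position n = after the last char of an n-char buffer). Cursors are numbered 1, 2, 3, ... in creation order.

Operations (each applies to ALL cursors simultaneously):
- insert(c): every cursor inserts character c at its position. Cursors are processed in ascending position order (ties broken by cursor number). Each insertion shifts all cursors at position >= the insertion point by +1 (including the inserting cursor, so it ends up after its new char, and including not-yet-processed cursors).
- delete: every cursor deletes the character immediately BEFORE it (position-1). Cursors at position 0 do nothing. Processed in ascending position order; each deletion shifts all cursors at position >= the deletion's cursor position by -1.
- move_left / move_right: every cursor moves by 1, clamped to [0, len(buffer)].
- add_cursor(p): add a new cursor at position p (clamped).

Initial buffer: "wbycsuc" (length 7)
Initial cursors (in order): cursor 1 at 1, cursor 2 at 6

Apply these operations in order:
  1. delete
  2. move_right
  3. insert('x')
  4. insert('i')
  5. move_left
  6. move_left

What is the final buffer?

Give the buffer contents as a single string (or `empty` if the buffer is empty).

After op 1 (delete): buffer="bycsc" (len 5), cursors c1@0 c2@4, authorship .....
After op 2 (move_right): buffer="bycsc" (len 5), cursors c1@1 c2@5, authorship .....
After op 3 (insert('x')): buffer="bxycscx" (len 7), cursors c1@2 c2@7, authorship .1....2
After op 4 (insert('i')): buffer="bxiycscxi" (len 9), cursors c1@3 c2@9, authorship .11....22
After op 5 (move_left): buffer="bxiycscxi" (len 9), cursors c1@2 c2@8, authorship .11....22
After op 6 (move_left): buffer="bxiycscxi" (len 9), cursors c1@1 c2@7, authorship .11....22

Answer: bxiycscxi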